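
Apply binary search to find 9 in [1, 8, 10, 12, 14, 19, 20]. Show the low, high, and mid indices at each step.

Binary search for 9 in [1, 8, 10, 12, 14, 19, 20]:

lo=0, hi=6, mid=3, arr[mid]=12 -> 12 > 9, search left half
lo=0, hi=2, mid=1, arr[mid]=8 -> 8 < 9, search right half
lo=2, hi=2, mid=2, arr[mid]=10 -> 10 > 9, search left half
lo=2 > hi=1, target 9 not found

Binary search determines that 9 is not in the array after 3 comparisons. The search space was exhausted without finding the target.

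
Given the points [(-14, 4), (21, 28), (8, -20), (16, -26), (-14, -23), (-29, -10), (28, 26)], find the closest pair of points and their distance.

Computing all pairwise distances among 7 points:

d((-14, 4), (21, 28)) = 42.4382
d((-14, 4), (8, -20)) = 32.5576
d((-14, 4), (16, -26)) = 42.4264
d((-14, 4), (-14, -23)) = 27.0
d((-14, 4), (-29, -10)) = 20.5183
d((-14, 4), (28, 26)) = 47.4131
d((21, 28), (8, -20)) = 49.7293
d((21, 28), (16, -26)) = 54.231
d((21, 28), (-14, -23)) = 61.8547
d((21, 28), (-29, -10)) = 62.8013
d((21, 28), (28, 26)) = 7.2801 <-- minimum
d((8, -20), (16, -26)) = 10.0
d((8, -20), (-14, -23)) = 22.2036
d((8, -20), (-29, -10)) = 38.3275
d((8, -20), (28, 26)) = 50.1597
d((16, -26), (-14, -23)) = 30.1496
d((16, -26), (-29, -10)) = 47.7598
d((16, -26), (28, 26)) = 53.3667
d((-14, -23), (-29, -10)) = 19.8494
d((-14, -23), (28, 26)) = 64.5368
d((-29, -10), (28, 26)) = 67.4166

Closest pair: (21, 28) and (28, 26) with distance 7.2801

The closest pair is (21, 28) and (28, 26) with Euclidean distance 7.2801. For 7 points, brute-force pairwise comparison is shown above. For large n, the divide-and-conquer algorithm (sort by x, recurse on halves, check the dividing strip) achieves O(n log n).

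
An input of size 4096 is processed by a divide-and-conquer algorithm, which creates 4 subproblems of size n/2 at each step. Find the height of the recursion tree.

For divide and conquer with division factor 2:

Problem sizes at each level:
Level 0: 4096
Level 1: 2048
Level 2: 1024
Level 3: 512
Level 4: 256
Level 5: 128
Level 6: 64
Level 7: 32
Level 8: 16
Level 9: 8
Level 10: 4
Level 11: 2
Level 12: 1

The root is level 0 and the size-1 base case is level 12 (the tree spans levels 0 through 12, i.e. 13 levels counting the root), so the depth is the number of divisions: log_2(4096) = 12

The recursion tree depth is log_2(4096) = 12. At each level, the problem size is divided by 2, so it takes 12 divisions to reduce to a base case of size 1. The algorithm makes 4 recursive calls at each level.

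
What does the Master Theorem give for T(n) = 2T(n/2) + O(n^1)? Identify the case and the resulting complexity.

Master Theorem for T(n) = 2T(n/2) + O(n^1):

a = 2, b = 2, c = 1
log_b(a) = log_2(2) = 1.0000

Case 2: c = 1 = log_2(2) = 1.0000
T(n) = O(n^1 log n) = O(n log n)

For T(n) = 2T(n/2) + O(n^1): log_2(2) = 1.0000. This is Case 2 of the Master Theorem (c = log_b(a), equal work at all levels), giving O(n log n).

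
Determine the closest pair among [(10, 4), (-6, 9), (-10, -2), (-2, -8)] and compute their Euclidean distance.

Computing all pairwise distances among 4 points:

d((10, 4), (-6, 9)) = 16.7631
d((10, 4), (-10, -2)) = 20.8806
d((10, 4), (-2, -8)) = 16.9706
d((-6, 9), (-10, -2)) = 11.7047
d((-6, 9), (-2, -8)) = 17.4642
d((-10, -2), (-2, -8)) = 10.0 <-- minimum

Closest pair: (-10, -2) and (-2, -8) with distance 10.0

The closest pair is (-10, -2) and (-2, -8) with Euclidean distance 10.0. For 4 points, brute-force pairwise comparison is shown above. For large n, the divide-and-conquer algorithm (sort by x, recurse on halves, check the dividing strip) achieves O(n log n).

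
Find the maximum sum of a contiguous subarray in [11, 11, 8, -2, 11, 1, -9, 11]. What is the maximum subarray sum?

Using Kadane's algorithm on [11, 11, 8, -2, 11, 1, -9, 11]:

Scanning through the array:
Position 1 (value 11): max_ending_here = 22, max_so_far = 22
Position 2 (value 8): max_ending_here = 30, max_so_far = 30
Position 3 (value -2): max_ending_here = 28, max_so_far = 30
Position 4 (value 11): max_ending_here = 39, max_so_far = 39
Position 5 (value 1): max_ending_here = 40, max_so_far = 40
Position 6 (value -9): max_ending_here = 31, max_so_far = 40
Position 7 (value 11): max_ending_here = 42, max_so_far = 42

Maximum subarray: [11, 11, 8, -2, 11, 1, -9, 11]
Maximum sum: 42

The maximum subarray is [11, 11, 8, -2, 11, 1, -9, 11] with sum 42. This subarray runs from index 0 to index 7.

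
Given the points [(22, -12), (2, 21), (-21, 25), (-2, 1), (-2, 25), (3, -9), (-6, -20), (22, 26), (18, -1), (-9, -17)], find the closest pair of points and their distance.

Computing all pairwise distances among 10 points:

d((22, -12), (2, 21)) = 38.5876
d((22, -12), (-21, 25)) = 56.7274
d((22, -12), (-2, 1)) = 27.2947
d((22, -12), (-2, 25)) = 44.1022
d((22, -12), (3, -9)) = 19.2354
d((22, -12), (-6, -20)) = 29.1204
d((22, -12), (22, 26)) = 38.0
d((22, -12), (18, -1)) = 11.7047
d((22, -12), (-9, -17)) = 31.4006
d((2, 21), (-21, 25)) = 23.3452
d((2, 21), (-2, 1)) = 20.3961
d((2, 21), (-2, 25)) = 5.6569
d((2, 21), (3, -9)) = 30.0167
d((2, 21), (-6, -20)) = 41.7732
d((2, 21), (22, 26)) = 20.6155
d((2, 21), (18, -1)) = 27.2029
d((2, 21), (-9, -17)) = 39.5601
d((-21, 25), (-2, 1)) = 30.6105
d((-21, 25), (-2, 25)) = 19.0
d((-21, 25), (3, -9)) = 41.6173
d((-21, 25), (-6, -20)) = 47.4342
d((-21, 25), (22, 26)) = 43.0116
d((-21, 25), (18, -1)) = 46.8722
d((-21, 25), (-9, -17)) = 43.6807
d((-2, 1), (-2, 25)) = 24.0
d((-2, 1), (3, -9)) = 11.1803
d((-2, 1), (-6, -20)) = 21.3776
d((-2, 1), (22, 26)) = 34.6554
d((-2, 1), (18, -1)) = 20.0998
d((-2, 1), (-9, -17)) = 19.3132
d((-2, 25), (3, -9)) = 34.3657
d((-2, 25), (-6, -20)) = 45.1774
d((-2, 25), (22, 26)) = 24.0208
d((-2, 25), (18, -1)) = 32.8024
d((-2, 25), (-9, -17)) = 42.5793
d((3, -9), (-6, -20)) = 14.2127
d((3, -9), (22, 26)) = 39.8246
d((3, -9), (18, -1)) = 17.0
d((3, -9), (-9, -17)) = 14.4222
d((-6, -20), (22, 26)) = 53.8516
d((-6, -20), (18, -1)) = 30.6105
d((-6, -20), (-9, -17)) = 4.2426 <-- minimum
d((22, 26), (18, -1)) = 27.2947
d((22, 26), (-9, -17)) = 53.0094
d((18, -1), (-9, -17)) = 31.3847

Closest pair: (-6, -20) and (-9, -17) with distance 4.2426

The closest pair is (-6, -20) and (-9, -17) with Euclidean distance 4.2426. For 10 points, brute-force pairwise comparison is shown above. For large n, the divide-and-conquer algorithm (sort by x, recurse on halves, check the dividing strip) achieves O(n log n).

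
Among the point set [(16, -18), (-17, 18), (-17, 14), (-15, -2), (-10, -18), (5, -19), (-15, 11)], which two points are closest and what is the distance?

Computing all pairwise distances among 7 points:

d((16, -18), (-17, 18)) = 48.8365
d((16, -18), (-17, 14)) = 45.9674
d((16, -18), (-15, -2)) = 34.8855
d((16, -18), (-10, -18)) = 26.0
d((16, -18), (5, -19)) = 11.0454
d((16, -18), (-15, 11)) = 42.45
d((-17, 18), (-17, 14)) = 4.0
d((-17, 18), (-15, -2)) = 20.0998
d((-17, 18), (-10, -18)) = 36.6742
d((-17, 18), (5, -19)) = 43.0465
d((-17, 18), (-15, 11)) = 7.2801
d((-17, 14), (-15, -2)) = 16.1245
d((-17, 14), (-10, -18)) = 32.7567
d((-17, 14), (5, -19)) = 39.6611
d((-17, 14), (-15, 11)) = 3.6056 <-- minimum
d((-15, -2), (-10, -18)) = 16.7631
d((-15, -2), (5, -19)) = 26.2488
d((-15, -2), (-15, 11)) = 13.0
d((-10, -18), (5, -19)) = 15.0333
d((-10, -18), (-15, 11)) = 29.4279
d((5, -19), (-15, 11)) = 36.0555

Closest pair: (-17, 14) and (-15, 11) with distance 3.6056

The closest pair is (-17, 14) and (-15, 11) with Euclidean distance 3.6056. For 7 points, brute-force pairwise comparison is shown above. For large n, the divide-and-conquer algorithm (sort by x, recurse on halves, check the dividing strip) achieves O(n log n).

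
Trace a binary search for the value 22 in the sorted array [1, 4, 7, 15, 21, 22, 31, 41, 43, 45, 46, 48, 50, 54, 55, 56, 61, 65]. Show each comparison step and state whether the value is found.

Binary search for 22 in [1, 4, 7, 15, 21, 22, 31, 41, 43, 45, 46, 48, 50, 54, 55, 56, 61, 65]:

lo=0, hi=17, mid=8, arr[mid]=43 -> 43 > 22, search left half
lo=0, hi=7, mid=3, arr[mid]=15 -> 15 < 22, search right half
lo=4, hi=7, mid=5, arr[mid]=22 -> Found target at index 5!

Binary search finds 22 at index 5 after 3 comparisons. The search repeatedly halves the search space by comparing with the middle element.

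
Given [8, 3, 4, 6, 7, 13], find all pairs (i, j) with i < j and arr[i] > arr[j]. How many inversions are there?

Finding inversions in [8, 3, 4, 6, 7, 13]:

(0, 1): arr[0]=8 > arr[1]=3
(0, 2): arr[0]=8 > arr[2]=4
(0, 3): arr[0]=8 > arr[3]=6
(0, 4): arr[0]=8 > arr[4]=7

Total inversions: 4

The array has 4 inversion(s): (0,1), (0,2), (0,3), (0,4). Each pair (i,j) satisfies i < j and arr[i] > arr[j].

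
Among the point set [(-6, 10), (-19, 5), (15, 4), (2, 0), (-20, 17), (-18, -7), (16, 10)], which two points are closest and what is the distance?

Computing all pairwise distances among 7 points:

d((-6, 10), (-19, 5)) = 13.9284
d((-6, 10), (15, 4)) = 21.8403
d((-6, 10), (2, 0)) = 12.8062
d((-6, 10), (-20, 17)) = 15.6525
d((-6, 10), (-18, -7)) = 20.8087
d((-6, 10), (16, 10)) = 22.0
d((-19, 5), (15, 4)) = 34.0147
d((-19, 5), (2, 0)) = 21.587
d((-19, 5), (-20, 17)) = 12.0416
d((-19, 5), (-18, -7)) = 12.0416
d((-19, 5), (16, 10)) = 35.3553
d((15, 4), (2, 0)) = 13.6015
d((15, 4), (-20, 17)) = 37.3363
d((15, 4), (-18, -7)) = 34.7851
d((15, 4), (16, 10)) = 6.0828 <-- minimum
d((2, 0), (-20, 17)) = 27.8029
d((2, 0), (-18, -7)) = 21.1896
d((2, 0), (16, 10)) = 17.2047
d((-20, 17), (-18, -7)) = 24.0832
d((-20, 17), (16, 10)) = 36.6742
d((-18, -7), (16, 10)) = 38.0132

Closest pair: (15, 4) and (16, 10) with distance 6.0828

The closest pair is (15, 4) and (16, 10) with Euclidean distance 6.0828. For 7 points, brute-force pairwise comparison is shown above. For large n, the divide-and-conquer algorithm (sort by x, recurse on halves, check the dividing strip) achieves O(n log n).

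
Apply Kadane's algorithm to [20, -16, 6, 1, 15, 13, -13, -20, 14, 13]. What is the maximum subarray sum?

Using Kadane's algorithm on [20, -16, 6, 1, 15, 13, -13, -20, 14, 13]:

Scanning through the array:
Position 1 (value -16): max_ending_here = 4, max_so_far = 20
Position 2 (value 6): max_ending_here = 10, max_so_far = 20
Position 3 (value 1): max_ending_here = 11, max_so_far = 20
Position 4 (value 15): max_ending_here = 26, max_so_far = 26
Position 5 (value 13): max_ending_here = 39, max_so_far = 39
Position 6 (value -13): max_ending_here = 26, max_so_far = 39
Position 7 (value -20): max_ending_here = 6, max_so_far = 39
Position 8 (value 14): max_ending_here = 20, max_so_far = 39
Position 9 (value 13): max_ending_here = 33, max_so_far = 39

Maximum subarray: [20, -16, 6, 1, 15, 13]
Maximum sum: 39

The maximum subarray is [20, -16, 6, 1, 15, 13] with sum 39. This subarray runs from index 0 to index 5.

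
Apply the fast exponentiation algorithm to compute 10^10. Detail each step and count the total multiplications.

Computing 10^10 by squaring (build up from 10^1; each line after the first costs one multiplication):

10^1 = 10
10^2 = (10^1)^2 = 10^2 = 100
10^4 = (10^2)^2 = 100^2 = 10000
10^5 = 10 * 10^4 = 10 * 10000 = 100000
10^10 = (10^5)^2 = 100000^2 = 10000000000

Result: 10000000000
Multiplications needed: 4 (4 lines after 10^1)

10^10 = 10000000000. Using exponentiation by squaring, this requires 4 multiplications. The key idea: if the exponent is even, square the half-power; if odd, multiply by the base once.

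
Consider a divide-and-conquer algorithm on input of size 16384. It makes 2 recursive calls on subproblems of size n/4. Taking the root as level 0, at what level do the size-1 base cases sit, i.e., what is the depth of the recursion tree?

For divide and conquer with division factor 4:

Problem sizes at each level:
Level 0: 16384
Level 1: 4096
Level 2: 1024
Level 3: 256
Level 4: 64
Level 5: 16
Level 6: 4
Level 7: 1

The root is level 0 and the size-1 base case is level 7 (the tree spans levels 0 through 7, i.e. 8 levels counting the root), so the depth is the number of divisions: log_4(16384) = 7

The recursion tree depth is log_4(16384) = 7. At each level, the problem size is divided by 4, so it takes 7 divisions to reduce to a base case of size 1. The algorithm makes 2 recursive calls at each level.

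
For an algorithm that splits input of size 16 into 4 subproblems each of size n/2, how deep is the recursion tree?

For divide and conquer with division factor 2:

Problem sizes at each level:
Level 0: 16
Level 1: 8
Level 2: 4
Level 3: 2
Level 4: 1

The root is level 0 and the size-1 base case is level 4 (the tree spans levels 0 through 4, i.e. 5 levels counting the root), so the depth is the number of divisions: log_2(16) = 4

The recursion tree depth is log_2(16) = 4. At each level, the problem size is divided by 2, so it takes 4 divisions to reduce to a base case of size 1. The algorithm makes 4 recursive calls at each level.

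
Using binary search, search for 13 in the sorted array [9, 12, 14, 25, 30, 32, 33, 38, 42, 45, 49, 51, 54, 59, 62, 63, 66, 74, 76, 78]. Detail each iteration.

Binary search for 13 in [9, 12, 14, 25, 30, 32, 33, 38, 42, 45, 49, 51, 54, 59, 62, 63, 66, 74, 76, 78]:

lo=0, hi=19, mid=9, arr[mid]=45 -> 45 > 13, search left half
lo=0, hi=8, mid=4, arr[mid]=30 -> 30 > 13, search left half
lo=0, hi=3, mid=1, arr[mid]=12 -> 12 < 13, search right half
lo=2, hi=3, mid=2, arr[mid]=14 -> 14 > 13, search left half
lo=2 > hi=1, target 13 not found

Binary search determines that 13 is not in the array after 4 comparisons. The search space was exhausted without finding the target.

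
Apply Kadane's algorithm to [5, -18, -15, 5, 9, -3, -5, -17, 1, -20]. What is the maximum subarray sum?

Using Kadane's algorithm on [5, -18, -15, 5, 9, -3, -5, -17, 1, -20]:

Scanning through the array:
Position 1 (value -18): max_ending_here = -13, max_so_far = 5
Position 2 (value -15): max_ending_here = -15, max_so_far = 5
Position 3 (value 5): max_ending_here = 5, max_so_far = 5
Position 4 (value 9): max_ending_here = 14, max_so_far = 14
Position 5 (value -3): max_ending_here = 11, max_so_far = 14
Position 6 (value -5): max_ending_here = 6, max_so_far = 14
Position 7 (value -17): max_ending_here = -11, max_so_far = 14
Position 8 (value 1): max_ending_here = 1, max_so_far = 14
Position 9 (value -20): max_ending_here = -19, max_so_far = 14

Maximum subarray: [5, 9]
Maximum sum: 14

The maximum subarray is [5, 9] with sum 14. This subarray runs from index 3 to index 4.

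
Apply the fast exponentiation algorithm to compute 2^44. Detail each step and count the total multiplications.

Computing 2^44 by squaring (build up from 2^1; each line after the first costs one multiplication):

2^1 = 2
2^2 = (2^1)^2 = 2^2 = 4
2^4 = (2^2)^2 = 4^2 = 16
2^5 = 2 * 2^4 = 2 * 16 = 32
2^10 = (2^5)^2 = 32^2 = 1024
2^11 = 2 * 2^10 = 2 * 1024 = 2048
2^22 = (2^11)^2 = 2048^2 = 4194304
2^44 = (2^22)^2 = 4194304^2 = 17592186044416

Result: 17592186044416
Multiplications needed: 7 (7 lines after 2^1)

2^44 = 17592186044416. Using exponentiation by squaring, this requires 7 multiplications. The key idea: if the exponent is even, square the half-power; if odd, multiply by the base once.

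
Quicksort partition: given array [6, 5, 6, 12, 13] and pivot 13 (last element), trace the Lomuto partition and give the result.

Lomuto partition with pivot = 13:

Initial array: [6, 5, 6, 12, 13]

arr[0]=6 <= 13: swap with position 0, array becomes [6, 5, 6, 12, 13]
arr[1]=5 <= 13: swap with position 1, array becomes [6, 5, 6, 12, 13]
arr[2]=6 <= 13: swap with position 2, array becomes [6, 5, 6, 12, 13]
arr[3]=12 <= 13: swap with position 3, array becomes [6, 5, 6, 12, 13]

Place pivot at position 4: [6, 5, 6, 12, 13]
Pivot position: 4

After partitioning with pivot 13, the array becomes [6, 5, 6, 12, 13]. The pivot is placed at index 4. All elements to the left of the pivot are <= 13, and all elements to the right are > 13.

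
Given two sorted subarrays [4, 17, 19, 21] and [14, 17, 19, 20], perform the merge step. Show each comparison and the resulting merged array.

Merging process:

Compare 4 vs 14: take 4 from left. Merged: [4]
Compare 17 vs 14: take 14 from right. Merged: [4, 14]
Compare 17 vs 17: take 17 from left. Merged: [4, 14, 17]
Compare 19 vs 17: take 17 from right. Merged: [4, 14, 17, 17]
Compare 19 vs 19: take 19 from left. Merged: [4, 14, 17, 17, 19]
Compare 21 vs 19: take 19 from right. Merged: [4, 14, 17, 17, 19, 19]
Compare 21 vs 20: take 20 from right. Merged: [4, 14, 17, 17, 19, 19, 20]
Append remaining from left: [21]. Merged: [4, 14, 17, 17, 19, 19, 20, 21]

Final merged array: [4, 14, 17, 17, 19, 19, 20, 21]
Total comparisons: 7

The merged array is [4, 14, 17, 17, 19, 19, 20, 21], requiring 7 comparisons. The merge step runs in O(n) time where n is the total number of elements.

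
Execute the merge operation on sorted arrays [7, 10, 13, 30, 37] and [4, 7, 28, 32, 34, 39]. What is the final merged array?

Merging process:

Compare 7 vs 4: take 4 from right. Merged: [4]
Compare 7 vs 7: take 7 from left. Merged: [4, 7]
Compare 10 vs 7: take 7 from right. Merged: [4, 7, 7]
Compare 10 vs 28: take 10 from left. Merged: [4, 7, 7, 10]
Compare 13 vs 28: take 13 from left. Merged: [4, 7, 7, 10, 13]
Compare 30 vs 28: take 28 from right. Merged: [4, 7, 7, 10, 13, 28]
Compare 30 vs 32: take 30 from left. Merged: [4, 7, 7, 10, 13, 28, 30]
Compare 37 vs 32: take 32 from right. Merged: [4, 7, 7, 10, 13, 28, 30, 32]
Compare 37 vs 34: take 34 from right. Merged: [4, 7, 7, 10, 13, 28, 30, 32, 34]
Compare 37 vs 39: take 37 from left. Merged: [4, 7, 7, 10, 13, 28, 30, 32, 34, 37]
Append remaining from right: [39]. Merged: [4, 7, 7, 10, 13, 28, 30, 32, 34, 37, 39]

Final merged array: [4, 7, 7, 10, 13, 28, 30, 32, 34, 37, 39]
Total comparisons: 10

The merged array is [4, 7, 7, 10, 13, 28, 30, 32, 34, 37, 39], requiring 10 comparisons. The merge step runs in O(n) time where n is the total number of elements.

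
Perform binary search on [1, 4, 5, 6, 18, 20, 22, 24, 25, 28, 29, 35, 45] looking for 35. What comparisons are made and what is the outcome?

Binary search for 35 in [1, 4, 5, 6, 18, 20, 22, 24, 25, 28, 29, 35, 45]:

lo=0, hi=12, mid=6, arr[mid]=22 -> 22 < 35, search right half
lo=7, hi=12, mid=9, arr[mid]=28 -> 28 < 35, search right half
lo=10, hi=12, mid=11, arr[mid]=35 -> Found target at index 11!

Binary search finds 35 at index 11 after 3 comparisons. The search repeatedly halves the search space by comparing with the middle element.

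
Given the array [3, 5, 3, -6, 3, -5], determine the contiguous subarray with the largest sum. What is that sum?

Using Kadane's algorithm on [3, 5, 3, -6, 3, -5]:

Scanning through the array:
Position 1 (value 5): max_ending_here = 8, max_so_far = 8
Position 2 (value 3): max_ending_here = 11, max_so_far = 11
Position 3 (value -6): max_ending_here = 5, max_so_far = 11
Position 4 (value 3): max_ending_here = 8, max_so_far = 11
Position 5 (value -5): max_ending_here = 3, max_so_far = 11

Maximum subarray: [3, 5, 3]
Maximum sum: 11

The maximum subarray is [3, 5, 3] with sum 11. This subarray runs from index 0 to index 2.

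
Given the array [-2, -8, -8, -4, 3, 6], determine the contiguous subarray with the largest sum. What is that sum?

Using Kadane's algorithm on [-2, -8, -8, -4, 3, 6]:

Scanning through the array:
Position 1 (value -8): max_ending_here = -8, max_so_far = -2
Position 2 (value -8): max_ending_here = -8, max_so_far = -2
Position 3 (value -4): max_ending_here = -4, max_so_far = -2
Position 4 (value 3): max_ending_here = 3, max_so_far = 3
Position 5 (value 6): max_ending_here = 9, max_so_far = 9

Maximum subarray: [3, 6]
Maximum sum: 9

The maximum subarray is [3, 6] with sum 9. This subarray runs from index 4 to index 5.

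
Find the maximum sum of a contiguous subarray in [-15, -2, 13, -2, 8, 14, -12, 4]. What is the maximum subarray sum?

Using Kadane's algorithm on [-15, -2, 13, -2, 8, 14, -12, 4]:

Scanning through the array:
Position 1 (value -2): max_ending_here = -2, max_so_far = -2
Position 2 (value 13): max_ending_here = 13, max_so_far = 13
Position 3 (value -2): max_ending_here = 11, max_so_far = 13
Position 4 (value 8): max_ending_here = 19, max_so_far = 19
Position 5 (value 14): max_ending_here = 33, max_so_far = 33
Position 6 (value -12): max_ending_here = 21, max_so_far = 33
Position 7 (value 4): max_ending_here = 25, max_so_far = 33

Maximum subarray: [13, -2, 8, 14]
Maximum sum: 33

The maximum subarray is [13, -2, 8, 14] with sum 33. This subarray runs from index 2 to index 5.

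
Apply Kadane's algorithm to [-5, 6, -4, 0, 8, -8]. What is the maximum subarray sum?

Using Kadane's algorithm on [-5, 6, -4, 0, 8, -8]:

Scanning through the array:
Position 1 (value 6): max_ending_here = 6, max_so_far = 6
Position 2 (value -4): max_ending_here = 2, max_so_far = 6
Position 3 (value 0): max_ending_here = 2, max_so_far = 6
Position 4 (value 8): max_ending_here = 10, max_so_far = 10
Position 5 (value -8): max_ending_here = 2, max_so_far = 10

Maximum subarray: [6, -4, 0, 8]
Maximum sum: 10

The maximum subarray is [6, -4, 0, 8] with sum 10. This subarray runs from index 1 to index 4.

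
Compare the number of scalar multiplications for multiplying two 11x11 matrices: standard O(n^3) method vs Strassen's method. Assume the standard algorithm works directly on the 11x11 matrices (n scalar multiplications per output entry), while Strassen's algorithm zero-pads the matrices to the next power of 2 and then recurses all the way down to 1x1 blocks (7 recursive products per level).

Matrix multiplication for 11x11 matrices:

Strassen's algorithm requires power-of-2 dimensions. Pad 11x11 to 16x16 (next power of 2).

Standard algorithm: 11^3 = 1331 multiplications
Strassen's algorithm: 7^(log2(16)) = 7^4 = 2401 multiplications
Difference: 1331 - 2401 = -1070 (Strassen uses MORE here due to padding overhead — for small or just-over-power-of-2 n, padding can outweigh the per-level savings)

Standard: 1331 multiplications (11^3). Strassen: 2401 multiplications (7^4, after padding to 16x16). Strassen reduces 8 recursive multiplications to 7 at each level.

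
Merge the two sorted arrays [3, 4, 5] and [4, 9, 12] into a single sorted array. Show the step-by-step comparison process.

Merging process:

Compare 3 vs 4: take 3 from left. Merged: [3]
Compare 4 vs 4: take 4 from left. Merged: [3, 4]
Compare 5 vs 4: take 4 from right. Merged: [3, 4, 4]
Compare 5 vs 9: take 5 from left. Merged: [3, 4, 4, 5]
Append remaining from right: [9, 12]. Merged: [3, 4, 4, 5, 9, 12]

Final merged array: [3, 4, 4, 5, 9, 12]
Total comparisons: 4

The merged array is [3, 4, 4, 5, 9, 12], requiring 4 comparisons. The merge step runs in O(n) time where n is the total number of elements.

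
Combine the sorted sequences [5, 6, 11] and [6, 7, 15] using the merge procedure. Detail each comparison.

Merging process:

Compare 5 vs 6: take 5 from left. Merged: [5]
Compare 6 vs 6: take 6 from left. Merged: [5, 6]
Compare 11 vs 6: take 6 from right. Merged: [5, 6, 6]
Compare 11 vs 7: take 7 from right. Merged: [5, 6, 6, 7]
Compare 11 vs 15: take 11 from left. Merged: [5, 6, 6, 7, 11]
Append remaining from right: [15]. Merged: [5, 6, 6, 7, 11, 15]

Final merged array: [5, 6, 6, 7, 11, 15]
Total comparisons: 5

The merged array is [5, 6, 6, 7, 11, 15], requiring 5 comparisons. The merge step runs in O(n) time where n is the total number of elements.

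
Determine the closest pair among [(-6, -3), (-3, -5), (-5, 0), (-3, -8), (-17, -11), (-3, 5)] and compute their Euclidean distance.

Computing all pairwise distances among 6 points:

d((-6, -3), (-3, -5)) = 3.6056
d((-6, -3), (-5, 0)) = 3.1623
d((-6, -3), (-3, -8)) = 5.831
d((-6, -3), (-17, -11)) = 13.6015
d((-6, -3), (-3, 5)) = 8.544
d((-3, -5), (-5, 0)) = 5.3852
d((-3, -5), (-3, -8)) = 3.0 <-- minimum
d((-3, -5), (-17, -11)) = 15.2315
d((-3, -5), (-3, 5)) = 10.0
d((-5, 0), (-3, -8)) = 8.2462
d((-5, 0), (-17, -11)) = 16.2788
d((-5, 0), (-3, 5)) = 5.3852
d((-3, -8), (-17, -11)) = 14.3178
d((-3, -8), (-3, 5)) = 13.0
d((-17, -11), (-3, 5)) = 21.2603

Closest pair: (-3, -5) and (-3, -8) with distance 3.0

The closest pair is (-3, -5) and (-3, -8) with Euclidean distance 3.0. For 6 points, brute-force pairwise comparison is shown above. For large n, the divide-and-conquer algorithm (sort by x, recurse on halves, check the dividing strip) achieves O(n log n).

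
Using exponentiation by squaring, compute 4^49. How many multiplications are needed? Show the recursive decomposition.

Computing 4^49 by squaring (build up from 4^1; each line after the first costs one multiplication):

4^1 = 4
4^2 = (4^1)^2 = 4^2 = 16
4^3 = 4 * 4^2 = 4 * 16 = 64
4^6 = (4^3)^2 = 64^2 = 4096
4^12 = (4^6)^2 = 4096^2 = 16777216
4^24 = (4^12)^2 = 16777216^2 = 281474976710656
4^48 = (4^24)^2 = 281474976710656^2 = 79228162514264337593543950336
4^49 = 4 * 4^48 = 4 * 79228162514264337593543950336 = 316912650057057350374175801344

Result: 316912650057057350374175801344
Multiplications needed: 7 (7 lines after 4^1)

4^49 = 316912650057057350374175801344. Using exponentiation by squaring, this requires 7 multiplications. The key idea: if the exponent is even, square the half-power; if odd, multiply by the base once.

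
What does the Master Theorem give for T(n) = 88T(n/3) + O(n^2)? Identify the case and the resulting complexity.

Master Theorem for T(n) = 88T(n/3) + O(n^2):

a = 88, b = 3, c = 2
log_b(a) = log_3(88) = 4.0754

Case 1: c = 2 < log_3(88) = 4.0754
T(n) = O(n^(log_3 88))

For T(n) = 88T(n/3) + O(n^2): log_3(88) = 4.0754. This is Case 1 of the Master Theorem (c < log_b(a), work dominated by leaves), giving O(n^(log_3 88)).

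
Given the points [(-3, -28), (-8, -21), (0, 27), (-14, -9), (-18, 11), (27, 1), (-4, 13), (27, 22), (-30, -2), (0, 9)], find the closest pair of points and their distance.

Computing all pairwise distances among 10 points:

d((-3, -28), (-8, -21)) = 8.6023
d((-3, -28), (0, 27)) = 55.0818
d((-3, -28), (-14, -9)) = 21.9545
d((-3, -28), (-18, 11)) = 41.7852
d((-3, -28), (27, 1)) = 41.7253
d((-3, -28), (-4, 13)) = 41.0122
d((-3, -28), (27, 22)) = 58.3095
d((-3, -28), (-30, -2)) = 37.4833
d((-3, -28), (0, 9)) = 37.1214
d((-8, -21), (0, 27)) = 48.6621
d((-8, -21), (-14, -9)) = 13.4164
d((-8, -21), (-18, 11)) = 33.5261
d((-8, -21), (27, 1)) = 41.3401
d((-8, -21), (-4, 13)) = 34.2345
d((-8, -21), (27, 22)) = 55.4437
d((-8, -21), (-30, -2)) = 29.0689
d((-8, -21), (0, 9)) = 31.0483
d((0, 27), (-14, -9)) = 38.6264
d((0, 27), (-18, 11)) = 24.0832
d((0, 27), (27, 1)) = 37.4833
d((0, 27), (-4, 13)) = 14.5602
d((0, 27), (27, 22)) = 27.4591
d((0, 27), (-30, -2)) = 41.7253
d((0, 27), (0, 9)) = 18.0
d((-14, -9), (-18, 11)) = 20.3961
d((-14, -9), (27, 1)) = 42.2019
d((-14, -9), (-4, 13)) = 24.1661
d((-14, -9), (27, 22)) = 51.4004
d((-14, -9), (-30, -2)) = 17.4642
d((-14, -9), (0, 9)) = 22.8035
d((-18, 11), (27, 1)) = 46.0977
d((-18, 11), (-4, 13)) = 14.1421
d((-18, 11), (27, 22)) = 46.3249
d((-18, 11), (-30, -2)) = 17.6918
d((-18, 11), (0, 9)) = 18.1108
d((27, 1), (-4, 13)) = 33.2415
d((27, 1), (27, 22)) = 21.0
d((27, 1), (-30, -2)) = 57.0789
d((27, 1), (0, 9)) = 28.1603
d((-4, 13), (27, 22)) = 32.28
d((-4, 13), (-30, -2)) = 30.0167
d((-4, 13), (0, 9)) = 5.6569 <-- minimum
d((27, 22), (-30, -2)) = 61.8466
d((27, 22), (0, 9)) = 29.9666
d((-30, -2), (0, 9)) = 31.9531

Closest pair: (-4, 13) and (0, 9) with distance 5.6569

The closest pair is (-4, 13) and (0, 9) with Euclidean distance 5.6569. For 10 points, brute-force pairwise comparison is shown above. For large n, the divide-and-conquer algorithm (sort by x, recurse on halves, check the dividing strip) achieves O(n log n).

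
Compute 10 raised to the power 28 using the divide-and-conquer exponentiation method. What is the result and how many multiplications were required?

Computing 10^28 by squaring (build up from 10^1; each line after the first costs one multiplication):

10^1 = 10
10^2 = (10^1)^2 = 10^2 = 100
10^3 = 10 * 10^2 = 10 * 100 = 1000
10^6 = (10^3)^2 = 1000^2 = 1000000
10^7 = 10 * 10^6 = 10 * 1000000 = 10000000
10^14 = (10^7)^2 = 10000000^2 = 100000000000000
10^28 = (10^14)^2 = 100000000000000^2 = 10000000000000000000000000000

Result: 10000000000000000000000000000
Multiplications needed: 6 (6 lines after 10^1)

10^28 = 10000000000000000000000000000. Using exponentiation by squaring, this requires 6 multiplications. The key idea: if the exponent is even, square the half-power; if odd, multiply by the base once.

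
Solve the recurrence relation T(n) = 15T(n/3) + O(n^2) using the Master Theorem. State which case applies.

Master Theorem for T(n) = 15T(n/3) + O(n^2):

a = 15, b = 3, c = 2
log_b(a) = log_3(15) = 2.4650

Case 1: c = 2 < log_3(15) = 2.4650
T(n) = O(n^(log_3 15))

For T(n) = 15T(n/3) + O(n^2): log_3(15) = 2.4650. This is Case 1 of the Master Theorem (c < log_b(a), work dominated by leaves), giving O(n^(log_3 15)).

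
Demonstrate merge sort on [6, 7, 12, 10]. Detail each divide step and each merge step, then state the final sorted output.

Merge sort trace:

Split: [6, 7, 12, 10] -> [6, 7] and [12, 10]
  Split: [6, 7] -> [6] and [7]
  Merge: [6] + [7] -> [6, 7]
  Split: [12, 10] -> [12] and [10]
  Merge: [12] + [10] -> [10, 12]
Merge: [6, 7] + [10, 12] -> [6, 7, 10, 12]

Final sorted array: [6, 7, 10, 12]

The merge sort proceeds by recursively splitting the array and merging sorted halves.
After all merges, the sorted array is [6, 7, 10, 12].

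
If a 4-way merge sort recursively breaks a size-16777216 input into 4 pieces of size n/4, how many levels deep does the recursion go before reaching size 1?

For divide and conquer with division factor 4:

Problem sizes at each level:
Level 0: 16777216
Level 1: 4194304
Level 2: 1048576
Level 3: 262144
Level 4: 65536
Level 5: 16384
Level 6: 4096
Level 7: 1024
Level 8: 256
Level 9: 64
Level 10: 16
Level 11: 4
Level 12: 1

The root is level 0 and the size-1 base case is level 12 (the tree spans levels 0 through 12, i.e. 13 levels counting the root), so the depth is the number of divisions: log_4(16777216) = 12

The recursion tree depth is log_4(16777216) = 12. At each level, the problem size is divided by 4, so it takes 12 divisions to reduce to a base case of size 1. The algorithm makes 4 recursive calls at each level.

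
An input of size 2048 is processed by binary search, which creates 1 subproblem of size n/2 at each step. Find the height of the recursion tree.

For divide and conquer with division factor 2:

Problem sizes at each level:
Level 0: 2048
Level 1: 1024
Level 2: 512
Level 3: 256
Level 4: 128
Level 5: 64
Level 6: 32
Level 7: 16
Level 8: 8
Level 9: 4
Level 10: 2
Level 11: 1

The root is level 0 and the size-1 base case is level 11 (the tree spans levels 0 through 11, i.e. 12 levels counting the root), so the depth is the number of divisions: log_2(2048) = 11

The recursion tree depth is log_2(2048) = 11. At each level, the problem size is divided by 2, so it takes 11 divisions to reduce to a base case of size 1. The algorithm makes 1 recursive call at each level.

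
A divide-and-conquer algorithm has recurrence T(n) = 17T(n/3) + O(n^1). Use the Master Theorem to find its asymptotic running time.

Master Theorem for T(n) = 17T(n/3) + O(n^1):

a = 17, b = 3, c = 1
log_b(a) = log_3(17) = 2.5789

Case 1: c = 1 < log_3(17) = 2.5789
T(n) = O(n^(log_3 17))

For T(n) = 17T(n/3) + O(n^1): log_3(17) = 2.5789. This is Case 1 of the Master Theorem (c < log_b(a), work dominated by leaves), giving O(n^(log_3 17)).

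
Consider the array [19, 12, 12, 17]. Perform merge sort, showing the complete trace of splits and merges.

Merge sort trace:

Split: [19, 12, 12, 17] -> [19, 12] and [12, 17]
  Split: [19, 12] -> [19] and [12]
  Merge: [19] + [12] -> [12, 19]
  Split: [12, 17] -> [12] and [17]
  Merge: [12] + [17] -> [12, 17]
Merge: [12, 19] + [12, 17] -> [12, 12, 17, 19]

Final sorted array: [12, 12, 17, 19]

The merge sort proceeds by recursively splitting the array and merging sorted halves.
After all merges, the sorted array is [12, 12, 17, 19].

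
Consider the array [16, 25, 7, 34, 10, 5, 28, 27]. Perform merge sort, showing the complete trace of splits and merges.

Merge sort trace:

Split: [16, 25, 7, 34, 10, 5, 28, 27] -> [16, 25, 7, 34] and [10, 5, 28, 27]
  Split: [16, 25, 7, 34] -> [16, 25] and [7, 34]
    Split: [16, 25] -> [16] and [25]
    Merge: [16] + [25] -> [16, 25]
    Split: [7, 34] -> [7] and [34]
    Merge: [7] + [34] -> [7, 34]
  Merge: [16, 25] + [7, 34] -> [7, 16, 25, 34]
  Split: [10, 5, 28, 27] -> [10, 5] and [28, 27]
    Split: [10, 5] -> [10] and [5]
    Merge: [10] + [5] -> [5, 10]
    Split: [28, 27] -> [28] and [27]
    Merge: [28] + [27] -> [27, 28]
  Merge: [5, 10] + [27, 28] -> [5, 10, 27, 28]
Merge: [7, 16, 25, 34] + [5, 10, 27, 28] -> [5, 7, 10, 16, 25, 27, 28, 34]

Final sorted array: [5, 7, 10, 16, 25, 27, 28, 34]

The merge sort proceeds by recursively splitting the array and merging sorted halves.
After all merges, the sorted array is [5, 7, 10, 16, 25, 27, 28, 34].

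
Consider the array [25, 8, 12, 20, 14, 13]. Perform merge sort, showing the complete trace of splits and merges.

Merge sort trace:

Split: [25, 8, 12, 20, 14, 13] -> [25, 8, 12] and [20, 14, 13]
  Split: [25, 8, 12] -> [25] and [8, 12]
    Split: [8, 12] -> [8] and [12]
    Merge: [8] + [12] -> [8, 12]
  Merge: [25] + [8, 12] -> [8, 12, 25]
  Split: [20, 14, 13] -> [20] and [14, 13]
    Split: [14, 13] -> [14] and [13]
    Merge: [14] + [13] -> [13, 14]
  Merge: [20] + [13, 14] -> [13, 14, 20]
Merge: [8, 12, 25] + [13, 14, 20] -> [8, 12, 13, 14, 20, 25]

Final sorted array: [8, 12, 13, 14, 20, 25]

The merge sort proceeds by recursively splitting the array and merging sorted halves.
After all merges, the sorted array is [8, 12, 13, 14, 20, 25].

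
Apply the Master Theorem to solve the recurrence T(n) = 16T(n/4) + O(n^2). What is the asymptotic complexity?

Master Theorem for T(n) = 16T(n/4) + O(n^2):

a = 16, b = 4, c = 2
log_b(a) = log_4(16) = 2.0000

Case 2: c = 2 = log_4(16) = 2.0000
T(n) = O(n^2 log n) = O(n^2 log n)

For T(n) = 16T(n/4) + O(n^2): log_4(16) = 2.0000. This is Case 2 of the Master Theorem (c = log_b(a), equal work at all levels), giving O(n^2 log n).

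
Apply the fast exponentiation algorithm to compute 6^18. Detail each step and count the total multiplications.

Computing 6^18 by squaring (build up from 6^1; each line after the first costs one multiplication):

6^1 = 6
6^2 = (6^1)^2 = 6^2 = 36
6^4 = (6^2)^2 = 36^2 = 1296
6^8 = (6^4)^2 = 1296^2 = 1679616
6^9 = 6 * 6^8 = 6 * 1679616 = 10077696
6^18 = (6^9)^2 = 10077696^2 = 101559956668416

Result: 101559956668416
Multiplications needed: 5 (5 lines after 6^1)

6^18 = 101559956668416. Using exponentiation by squaring, this requires 5 multiplications. The key idea: if the exponent is even, square the half-power; if odd, multiply by the base once.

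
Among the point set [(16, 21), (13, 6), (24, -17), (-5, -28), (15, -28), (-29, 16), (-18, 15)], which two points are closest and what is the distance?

Computing all pairwise distances among 7 points:

d((16, 21), (13, 6)) = 15.2971
d((16, 21), (24, -17)) = 38.833
d((16, 21), (-5, -28)) = 53.3104
d((16, 21), (15, -28)) = 49.0102
d((16, 21), (-29, 16)) = 45.2769
d((16, 21), (-18, 15)) = 34.5254
d((13, 6), (24, -17)) = 25.4951
d((13, 6), (-5, -28)) = 38.4708
d((13, 6), (15, -28)) = 34.0588
d((13, 6), (-29, 16)) = 43.1741
d((13, 6), (-18, 15)) = 32.28
d((24, -17), (-5, -28)) = 31.0161
d((24, -17), (15, -28)) = 14.2127
d((24, -17), (-29, 16)) = 62.434
d((24, -17), (-18, 15)) = 52.8015
d((-5, -28), (15, -28)) = 20.0
d((-5, -28), (-29, 16)) = 50.1199
d((-5, -28), (-18, 15)) = 44.9222
d((15, -28), (-29, 16)) = 62.2254
d((15, -28), (-18, 15)) = 54.2033
d((-29, 16), (-18, 15)) = 11.0454 <-- minimum

Closest pair: (-29, 16) and (-18, 15) with distance 11.0454

The closest pair is (-29, 16) and (-18, 15) with Euclidean distance 11.0454. For 7 points, brute-force pairwise comparison is shown above. For large n, the divide-and-conquer algorithm (sort by x, recurse on halves, check the dividing strip) achieves O(n log n).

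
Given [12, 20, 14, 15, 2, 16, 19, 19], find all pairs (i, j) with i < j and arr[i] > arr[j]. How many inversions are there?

Finding inversions in [12, 20, 14, 15, 2, 16, 19, 19]:

(0, 4): arr[0]=12 > arr[4]=2
(1, 2): arr[1]=20 > arr[2]=14
(1, 3): arr[1]=20 > arr[3]=15
(1, 4): arr[1]=20 > arr[4]=2
(1, 5): arr[1]=20 > arr[5]=16
(1, 6): arr[1]=20 > arr[6]=19
(1, 7): arr[1]=20 > arr[7]=19
(2, 4): arr[2]=14 > arr[4]=2
(3, 4): arr[3]=15 > arr[4]=2

Total inversions: 9

The array has 9 inversion(s): (0,4), (1,2), (1,3), (1,4), (1,5), (1,6), (1,7), (2,4), (3,4). Each pair (i,j) satisfies i < j and arr[i] > arr[j].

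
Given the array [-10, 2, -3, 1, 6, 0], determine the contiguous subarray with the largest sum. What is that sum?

Using Kadane's algorithm on [-10, 2, -3, 1, 6, 0]:

Scanning through the array:
Position 1 (value 2): max_ending_here = 2, max_so_far = 2
Position 2 (value -3): max_ending_here = -1, max_so_far = 2
Position 3 (value 1): max_ending_here = 1, max_so_far = 2
Position 4 (value 6): max_ending_here = 7, max_so_far = 7
Position 5 (value 0): max_ending_here = 7, max_so_far = 7

Maximum subarray: [1, 6]
Maximum sum: 7

The maximum subarray is [1, 6] with sum 7. This subarray runs from index 3 to index 4.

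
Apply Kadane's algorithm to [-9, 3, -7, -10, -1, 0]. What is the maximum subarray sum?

Using Kadane's algorithm on [-9, 3, -7, -10, -1, 0]:

Scanning through the array:
Position 1 (value 3): max_ending_here = 3, max_so_far = 3
Position 2 (value -7): max_ending_here = -4, max_so_far = 3
Position 3 (value -10): max_ending_here = -10, max_so_far = 3
Position 4 (value -1): max_ending_here = -1, max_so_far = 3
Position 5 (value 0): max_ending_here = 0, max_so_far = 3

Maximum subarray: [3]
Maximum sum: 3

The maximum subarray is [3] with sum 3. This subarray runs from index 1 to index 1.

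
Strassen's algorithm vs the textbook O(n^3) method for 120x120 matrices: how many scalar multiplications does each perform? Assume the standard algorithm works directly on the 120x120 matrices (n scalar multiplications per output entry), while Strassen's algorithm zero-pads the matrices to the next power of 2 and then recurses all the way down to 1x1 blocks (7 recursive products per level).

Matrix multiplication for 120x120 matrices:

Strassen's algorithm requires power-of-2 dimensions. Pad 120x120 to 128x128 (next power of 2).

Standard algorithm: 120^3 = 1728000 multiplications
Strassen's algorithm: 7^(log2(128)) = 7^7 = 823543 multiplications
Savings: 1728000 - 823543 = 904457 multiplications

Standard: 1728000 multiplications (120^3). Strassen: 823543 multiplications (7^7, after padding to 128x128). Strassen reduces 8 recursive multiplications to 7 at each level.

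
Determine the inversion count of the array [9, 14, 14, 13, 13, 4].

Finding inversions in [9, 14, 14, 13, 13, 4]:

(0, 5): arr[0]=9 > arr[5]=4
(1, 3): arr[1]=14 > arr[3]=13
(1, 4): arr[1]=14 > arr[4]=13
(1, 5): arr[1]=14 > arr[5]=4
(2, 3): arr[2]=14 > arr[3]=13
(2, 4): arr[2]=14 > arr[4]=13
(2, 5): arr[2]=14 > arr[5]=4
(3, 5): arr[3]=13 > arr[5]=4
(4, 5): arr[4]=13 > arr[5]=4

Total inversions: 9

The array has 9 inversion(s): (0,5), (1,3), (1,4), (1,5), (2,3), (2,4), (2,5), (3,5), (4,5). Each pair (i,j) satisfies i < j and arr[i] > arr[j].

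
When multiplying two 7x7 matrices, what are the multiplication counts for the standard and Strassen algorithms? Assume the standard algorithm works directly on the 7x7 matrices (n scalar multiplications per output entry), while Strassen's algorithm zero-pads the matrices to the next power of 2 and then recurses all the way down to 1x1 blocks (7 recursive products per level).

Matrix multiplication for 7x7 matrices:

Strassen's algorithm requires power-of-2 dimensions. Pad 7x7 to 8x8 (next power of 2).

Standard algorithm: 7^3 = 343 multiplications
Strassen's algorithm: 7^(log2(8)) = 7^3 = 343 multiplications
Savings: 343 - 343 = 0 multiplications

Standard: 343 multiplications (7^3). Strassen: 343 multiplications (7^3, after padding to 8x8). Strassen reduces 8 recursive multiplications to 7 at each level.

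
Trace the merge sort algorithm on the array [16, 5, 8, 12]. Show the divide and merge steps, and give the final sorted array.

Merge sort trace:

Split: [16, 5, 8, 12] -> [16, 5] and [8, 12]
  Split: [16, 5] -> [16] and [5]
  Merge: [16] + [5] -> [5, 16]
  Split: [8, 12] -> [8] and [12]
  Merge: [8] + [12] -> [8, 12]
Merge: [5, 16] + [8, 12] -> [5, 8, 12, 16]

Final sorted array: [5, 8, 12, 16]

The merge sort proceeds by recursively splitting the array and merging sorted halves.
After all merges, the sorted array is [5, 8, 12, 16].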